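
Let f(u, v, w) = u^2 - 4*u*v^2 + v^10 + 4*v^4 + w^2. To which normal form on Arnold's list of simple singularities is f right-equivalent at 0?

The Hessian of f at 0 is [[2, 0, 0], [0, 0, 0], [0, 0, 2]] with rank 2, so corank 1. A Groebner basis of the Jacobian ideal J(f) in C{u,v,w} is {u^5, u^4*v, -u/2 + v^2, w}; counting standard monomials gives mu = 9. Corank 1: A-series; mu = 9 gives A_9.

A_9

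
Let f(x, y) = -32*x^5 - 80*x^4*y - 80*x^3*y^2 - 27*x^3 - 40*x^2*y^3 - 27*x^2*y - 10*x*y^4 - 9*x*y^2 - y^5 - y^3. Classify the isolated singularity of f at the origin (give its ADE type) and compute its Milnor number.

The Hessian of f at 0 has rank 0. Corank 2; j^3 = -(3*x + y)^3 is a perfect cube, so E-series; the 5-jet and mu = 8 give E_8.

Type E8, Milnor number mu = 8.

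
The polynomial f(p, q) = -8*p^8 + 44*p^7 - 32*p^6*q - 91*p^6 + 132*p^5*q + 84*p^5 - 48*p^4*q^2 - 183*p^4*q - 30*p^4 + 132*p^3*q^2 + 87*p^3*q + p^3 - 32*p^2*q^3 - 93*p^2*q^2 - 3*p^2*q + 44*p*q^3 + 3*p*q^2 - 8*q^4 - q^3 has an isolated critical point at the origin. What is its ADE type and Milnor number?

Type E7, Milnor number mu = 7.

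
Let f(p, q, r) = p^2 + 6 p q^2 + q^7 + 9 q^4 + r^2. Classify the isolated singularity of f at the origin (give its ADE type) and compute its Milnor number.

Type A_{6}, Milnor number mu = 6.

The Hessian of f at 0 has rank 2. Corank 1: A-series; mu = 6 gives A_6.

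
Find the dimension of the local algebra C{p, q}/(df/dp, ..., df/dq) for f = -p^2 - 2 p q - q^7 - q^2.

6

The Hessian of f at 0 has rank 1. Corank 1: A-series; mu = 6 gives A_6.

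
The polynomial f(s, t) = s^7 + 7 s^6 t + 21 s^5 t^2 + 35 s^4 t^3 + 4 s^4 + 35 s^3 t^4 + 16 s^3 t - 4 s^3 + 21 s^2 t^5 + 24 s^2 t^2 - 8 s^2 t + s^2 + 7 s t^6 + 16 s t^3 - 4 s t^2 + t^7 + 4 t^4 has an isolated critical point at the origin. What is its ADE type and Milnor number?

Type A_{6}, Milnor number mu = 6.

The Hessian of f at 0 is [[2, 0], [0, 0]] with rank 1, so corank 1. A Groebner basis of the Jacobian ideal J(f) in C{s,t} is {-7*s*t/6 + 5*s/24 + t^4 + 2*t^3/3 - 5*t^2/12, s*t^2 - 2*s*t/3 + s/12 + 2*t^3/3 - t^2/6, s^2 + 2*s*t - s/2 + t^2}; counting standard monomials gives mu = 6. Corank 1: A-series; mu = 6 gives A_6.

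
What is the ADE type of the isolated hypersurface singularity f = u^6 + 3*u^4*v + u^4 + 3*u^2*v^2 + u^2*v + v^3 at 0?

D4

The Hessian of f at 0 has rank 0. Corank 2; j^3 = v*(u^2 + v^2) splits into three distinct lines over C (the quadratic factor has nonzero discriminant), so D_4.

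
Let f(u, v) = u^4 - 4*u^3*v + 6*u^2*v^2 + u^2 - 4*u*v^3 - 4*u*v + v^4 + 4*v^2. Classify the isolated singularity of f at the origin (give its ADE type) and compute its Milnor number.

Type A3, Milnor number mu = 3.

The Hessian of f at 0 is [[2, -4], [-4, 8]] with rank 1, so corank 1. A Groebner basis of the Jacobian ideal J(f) in C{u,v} is {v^3, u - 2*v}; counting standard monomials gives mu = 3. Corank 1: A-series; mu = 3 gives A_3.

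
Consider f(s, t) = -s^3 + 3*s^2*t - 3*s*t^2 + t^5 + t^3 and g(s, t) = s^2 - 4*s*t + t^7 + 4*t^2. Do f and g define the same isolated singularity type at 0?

The Hessian of f at 0 is [[0, 0], [0, 0]] with rank 0, so corank 2. A Groebner basis of the Jacobian ideal J(f) in C{s,t} is {t^4, s^2 - 2*s*t + t^2}; counting standard monomials gives mu = 8. Corank 2; j^3 = -(s - t)^3 is a perfect cube, so E-series; the 5-jet and mu = 8 give E_8. The Hessian of g at 0 is [[2, -4], [-4, 8]] with rank 1, so corank 1. A Groebner basis of the Jacobian ideal J(g) in C{s,t} is {t^6, s - 2*t}; counting standard monomials gives mu = 6. Corank 1: A-series; mu = 6 gives A_6. f is E_8 but g is A_6, hence not right-equivalent.

No.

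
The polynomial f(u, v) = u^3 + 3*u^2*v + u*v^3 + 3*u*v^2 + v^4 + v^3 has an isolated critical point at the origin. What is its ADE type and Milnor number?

The Hessian of f at 0 is [[0, 0], [0, 0]] with rank 0, so corank 2. A Groebner basis of the Jacobian ideal J(f) in C{u,v} is {u^3 + 3*u^2*v + 6*u^2 + 12*u*v + 6*v^2, -3*u^2 + u*v^2 - 6*u*v - 3*v^2, 3*u^2 + 6*u*v + v^3 + 3*v^2}; counting standard monomials gives mu = 7. Corank 2; j^3 = (u + v)^3 is a perfect cube, so E-series; the 4-jet and mu = 7 give E_7.

Type E_{7}, Milnor number mu = 7.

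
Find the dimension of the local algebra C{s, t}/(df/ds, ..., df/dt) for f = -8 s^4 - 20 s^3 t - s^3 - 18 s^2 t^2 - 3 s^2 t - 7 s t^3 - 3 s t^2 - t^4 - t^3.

7

The Hessian of f at 0 has rank 0. Corank 2; j^3 = -(s + t)^3 is a perfect cube, so E-series; the 4-jet and mu = 7 give E_7.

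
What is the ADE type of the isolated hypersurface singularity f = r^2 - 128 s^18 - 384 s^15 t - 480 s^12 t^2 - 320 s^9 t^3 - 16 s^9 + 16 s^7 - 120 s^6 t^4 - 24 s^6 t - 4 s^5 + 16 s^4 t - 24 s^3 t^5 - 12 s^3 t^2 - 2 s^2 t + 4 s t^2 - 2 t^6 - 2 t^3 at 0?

The Hessian of f at 0 is [[0, 0, 0], [0, 0, 0], [0, 0, 2]] with rank 1, so corank 2. A Groebner basis of the Jacobian ideal J(f) in C{s,t,r} is {-s*t/2 + t^4 + t^2/2, s^3 + s^2 - 2*s*t - t^3 + t^2, s^2*t + 2*s^2/3 - 4*s*t/3 - t^3 + 2*t^2/3, s^2/3 + s*t^2 - 2*s*t/3 - t^3 + t^2/3, r}; counting standard monomials gives mu = 7. Corank 2; j^3 = -2*t*(s - t)^2 has shape L^2 M (L != M), so D-series; mu = 7 gives D_7.

D_7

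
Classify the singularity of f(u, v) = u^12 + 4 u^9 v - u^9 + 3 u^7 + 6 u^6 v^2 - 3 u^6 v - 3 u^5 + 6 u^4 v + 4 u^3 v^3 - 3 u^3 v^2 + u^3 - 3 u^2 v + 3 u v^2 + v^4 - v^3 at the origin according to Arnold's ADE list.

The Hessian of f at 0 is [[0, 0], [0, 0]] with rank 0, so corank 2. A Groebner basis of the Jacobian ideal J(f) in C{u,v} is {v^3, u^2 - 2*u*v + v^2}; counting standard monomials gives mu = 6. Corank 2; j^3 = (u - v)^3 is a perfect cube, so E-series; the 4-jet and mu = 6 give E_6.

E_{6}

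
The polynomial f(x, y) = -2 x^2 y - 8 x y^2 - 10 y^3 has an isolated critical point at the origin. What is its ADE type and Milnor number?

Type D4, Milnor number mu = 4.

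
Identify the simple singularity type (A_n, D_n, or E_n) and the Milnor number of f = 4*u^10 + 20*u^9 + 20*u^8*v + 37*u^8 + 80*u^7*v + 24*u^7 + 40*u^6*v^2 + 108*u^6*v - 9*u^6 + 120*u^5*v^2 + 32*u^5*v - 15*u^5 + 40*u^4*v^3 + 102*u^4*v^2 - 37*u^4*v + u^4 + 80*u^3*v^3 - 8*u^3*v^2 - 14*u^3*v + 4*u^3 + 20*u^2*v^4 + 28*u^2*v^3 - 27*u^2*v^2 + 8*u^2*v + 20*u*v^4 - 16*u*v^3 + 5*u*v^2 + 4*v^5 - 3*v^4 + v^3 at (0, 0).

The Hessian of f at 0 is [[0, 0], [0, 0]] with rank 0, so corank 2. A Groebner basis of the Jacobian ideal J(f) in C{u,v} is {u*v^2 + 4*u*v/3 + 2*v^2/3, -8*u*v/3 + v^3 - 4*v^2/3, u^2 + 4*u*v/3 + 5*v^2/12}; counting standard monomials gives mu = 5. Corank 2; j^3 = (u + v)*(2*u + v)^2 has shape L^2 M (L != M), so D-series; mu = 5 gives D_5.

Type D_5, Milnor number mu = 5.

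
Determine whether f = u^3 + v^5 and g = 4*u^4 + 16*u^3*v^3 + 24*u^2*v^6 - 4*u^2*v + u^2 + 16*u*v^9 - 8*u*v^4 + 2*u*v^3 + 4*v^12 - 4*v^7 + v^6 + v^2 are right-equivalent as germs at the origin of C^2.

The Hessian of f at 0 is [[0, 0], [0, 0]] with rank 0, so corank 2. A Groebner basis of the Jacobian ideal J(f) in C{u,v} is {v^4, u^2}; counting standard monomials gives mu = 8. Corank 2; j^3 = u^3 is a perfect cube, so E-series; the 5-jet and mu = 8 give E_8. The Hessian of g at 0 is [[2, 0], [0, 2]] with rank 2, so corank 0. A Groebner basis of the Jacobian ideal J(g) in C{u,v} is {u, v}; counting standard monomials gives mu = 1. Corank 0: nondegenerate Morse point, so A_1. f is E_8 but g is A_1, hence not right-equivalent.

No.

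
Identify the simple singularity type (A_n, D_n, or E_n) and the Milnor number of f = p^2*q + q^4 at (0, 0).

The Hessian of f at 0 is [[0, 0], [0, 0]] with rank 0, so corank 2. A Groebner basis of the Jacobian ideal J(f) in C{p,q} is {p^3, p^2/4 + q^3, p*q}; counting standard monomials gives mu = 5. Corank 2; j^3 = p^2*q has shape L^2 M (L != M), so D-series; mu = 5 gives D_5.

Type D_{5}, Milnor number mu = 5.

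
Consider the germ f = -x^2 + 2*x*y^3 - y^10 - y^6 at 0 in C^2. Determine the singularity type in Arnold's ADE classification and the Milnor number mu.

Type A_9, Milnor number mu = 9.

The Hessian of f at 0 has rank 1. Corank 1: A-series; mu = 9 gives A_9.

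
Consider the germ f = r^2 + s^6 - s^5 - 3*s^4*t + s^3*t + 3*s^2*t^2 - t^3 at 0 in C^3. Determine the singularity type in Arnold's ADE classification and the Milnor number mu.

Type E_7, Milnor number mu = 7.

The Hessian of f at 0 is [[0, 0, 0], [0, 0, 0], [0, 0, 2]] with rank 1, so corank 2. A Groebner basis of the Jacobian ideal J(f) in C{s,t,r} is {s^3 + 9*s*t^2 - 3*t^2, s^2*t - 3*s*t^2, t^3, r}; counting standard monomials gives mu = 7. Corank 2; j^3 = -t^3 is a perfect cube, so E-series; the 4-jet and mu = 7 give E_7.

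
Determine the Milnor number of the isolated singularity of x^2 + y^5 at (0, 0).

The Hessian of f at 0 is [[2, 0], [0, 0]] with rank 1, so corank 1. A Groebner basis of the Jacobian ideal J(f) in C{x,y} is {y^4, x}; counting standard monomials gives mu = 4. Corank 1: A-series; mu = 4 gives A_4.

4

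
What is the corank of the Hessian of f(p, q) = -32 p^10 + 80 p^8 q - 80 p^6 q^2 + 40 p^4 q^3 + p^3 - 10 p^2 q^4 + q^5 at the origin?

2

The Hessian at 0 is [[0, 0], [0, 0]] of rank 0; hence corank 2.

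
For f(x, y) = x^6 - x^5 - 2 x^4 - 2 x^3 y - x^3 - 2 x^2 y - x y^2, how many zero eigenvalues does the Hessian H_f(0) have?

2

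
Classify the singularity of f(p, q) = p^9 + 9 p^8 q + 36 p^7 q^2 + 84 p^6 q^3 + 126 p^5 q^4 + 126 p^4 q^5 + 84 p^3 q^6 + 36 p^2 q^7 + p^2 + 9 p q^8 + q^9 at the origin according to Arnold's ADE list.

A_{8}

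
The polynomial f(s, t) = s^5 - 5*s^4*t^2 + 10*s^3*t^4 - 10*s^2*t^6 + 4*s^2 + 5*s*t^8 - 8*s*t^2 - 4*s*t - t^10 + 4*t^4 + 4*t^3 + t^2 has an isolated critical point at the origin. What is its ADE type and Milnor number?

Type A_{4}, Milnor number mu = 4.

The Hessian of f at 0 has rank 1. Corank 1: A-series; mu = 4 gives A_4.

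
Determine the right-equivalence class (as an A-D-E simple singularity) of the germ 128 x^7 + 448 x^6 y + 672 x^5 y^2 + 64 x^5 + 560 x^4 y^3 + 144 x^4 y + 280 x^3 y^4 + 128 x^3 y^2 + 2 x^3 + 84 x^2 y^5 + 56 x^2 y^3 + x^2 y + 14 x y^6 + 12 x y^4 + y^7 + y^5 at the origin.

D_{6}

The Hessian of f at 0 is [[0, 0], [0, 0]] with rank 0, so corank 2. A Groebner basis of the Jacobian ideal J(f) in C{x,y} is {-x*y/9 + y^4, x*y^2, x^2 + 5*x*y/9}; counting standard monomials gives mu = 6. Corank 2; j^3 = x^2*(2*x + y) has shape L^2 M (L != M), so D-series; mu = 6 gives D_6.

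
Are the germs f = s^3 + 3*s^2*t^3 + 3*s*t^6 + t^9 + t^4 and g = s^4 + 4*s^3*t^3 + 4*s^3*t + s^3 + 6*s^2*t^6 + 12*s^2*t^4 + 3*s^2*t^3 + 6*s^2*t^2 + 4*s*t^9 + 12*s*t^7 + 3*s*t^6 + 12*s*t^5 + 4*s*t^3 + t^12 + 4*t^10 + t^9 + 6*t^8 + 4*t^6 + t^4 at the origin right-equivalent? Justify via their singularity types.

The Hessian of f at 0 is [[0, 0], [0, 0]] with rank 0, so corank 2. A Groebner basis of the Jacobian ideal J(f) in C{s,t} is {t^3, s^2}; counting standard monomials gives mu = 6. Corank 2; j^3 = s^3 is a perfect cube, so E-series; the 4-jet and mu = 6 give E_6. The Hessian of g at 0 is [[0, 0], [0, 0]] with rank 0, so corank 2. A Groebner basis of the Jacobian ideal J(g) in C{s,t} is {t^4, s*t^2 + t^3/3, s^2}; counting standard monomials gives mu = 6. Corank 2; j^3 = s^3 is a perfect cube, so E-series; the 4-jet and mu = 6 give E_6. Both have type E_6, hence right-equivalent.

Yes.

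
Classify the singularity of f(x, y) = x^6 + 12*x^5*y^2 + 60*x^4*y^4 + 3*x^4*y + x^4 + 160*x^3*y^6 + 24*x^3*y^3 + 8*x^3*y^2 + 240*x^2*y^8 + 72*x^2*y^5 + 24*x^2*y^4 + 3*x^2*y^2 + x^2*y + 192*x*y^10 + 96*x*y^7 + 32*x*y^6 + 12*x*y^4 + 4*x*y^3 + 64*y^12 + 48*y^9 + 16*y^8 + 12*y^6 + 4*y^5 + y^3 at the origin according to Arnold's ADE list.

D_4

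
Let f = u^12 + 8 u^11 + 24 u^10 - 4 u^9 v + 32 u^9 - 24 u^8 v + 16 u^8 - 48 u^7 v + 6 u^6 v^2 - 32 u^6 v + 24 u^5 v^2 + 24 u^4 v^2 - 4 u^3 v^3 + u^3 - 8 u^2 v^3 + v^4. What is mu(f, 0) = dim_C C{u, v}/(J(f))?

6

The Hessian of f at 0 has rank 0. Corank 2; j^3 = u^3 is a perfect cube, so E-series; the 4-jet and mu = 6 give E_6.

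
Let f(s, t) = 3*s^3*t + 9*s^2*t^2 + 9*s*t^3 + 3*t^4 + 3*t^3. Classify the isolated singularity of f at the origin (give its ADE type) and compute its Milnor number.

Type E7, Milnor number mu = 7.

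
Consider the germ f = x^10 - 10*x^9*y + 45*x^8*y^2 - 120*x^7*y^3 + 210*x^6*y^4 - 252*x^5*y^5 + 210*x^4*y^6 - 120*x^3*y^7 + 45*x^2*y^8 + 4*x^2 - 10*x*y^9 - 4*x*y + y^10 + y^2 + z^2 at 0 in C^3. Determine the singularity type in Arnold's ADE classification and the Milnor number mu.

Type A_{9}, Milnor number mu = 9.

The Hessian of f at 0 has rank 2. Corank 1: A-series; mu = 9 gives A_9.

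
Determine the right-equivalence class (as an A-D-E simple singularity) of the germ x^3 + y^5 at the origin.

The Hessian of f at 0 is [[0, 0], [0, 0]] with rank 0, so corank 2. A Groebner basis of the Jacobian ideal J(f) in C{x,y} is {y^4, x^2}; counting standard monomials gives mu = 8. Corank 2; j^3 = x^3 is a perfect cube, so E-series; the 5-jet and mu = 8 give E_8.

E_8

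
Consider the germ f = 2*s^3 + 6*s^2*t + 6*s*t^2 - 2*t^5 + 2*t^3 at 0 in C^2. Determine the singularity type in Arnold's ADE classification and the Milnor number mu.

Type E8, Milnor number mu = 8.

The Hessian of f at 0 has rank 0. Corank 2; j^3 = 2*(s + t)^3 is a perfect cube, so E-series; the 5-jet and mu = 8 give E_8.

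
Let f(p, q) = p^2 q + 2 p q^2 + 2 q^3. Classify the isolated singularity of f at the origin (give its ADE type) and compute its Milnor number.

Type D4, Milnor number mu = 4.

The Hessian of f at 0 is [[0, 0], [0, 0]] with rank 0, so corank 2. A Groebner basis of the Jacobian ideal J(f) in C{p,q} is {q^3, p^2 + 2*q^2, p*q + q^2}; counting standard monomials gives mu = 4. Corank 2; j^3 = q*(p^2 + 2*p*q + 2*q^2) splits into three distinct lines over C (the quadratic factor has nonzero discriminant), so D_4.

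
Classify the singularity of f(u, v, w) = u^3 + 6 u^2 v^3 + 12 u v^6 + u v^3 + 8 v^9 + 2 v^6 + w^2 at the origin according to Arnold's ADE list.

E_{7}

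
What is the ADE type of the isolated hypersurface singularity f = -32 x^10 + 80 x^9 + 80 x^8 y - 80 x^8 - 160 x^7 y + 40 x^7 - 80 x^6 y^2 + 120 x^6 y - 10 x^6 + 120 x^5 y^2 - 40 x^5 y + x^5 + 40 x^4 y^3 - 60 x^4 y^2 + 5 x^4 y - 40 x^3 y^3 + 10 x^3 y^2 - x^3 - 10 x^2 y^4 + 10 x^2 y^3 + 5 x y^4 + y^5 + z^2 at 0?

E_8

The Hessian of f at 0 has rank 1. Corank 2; j^3 = -x^3 is a perfect cube, so E-series; the 5-jet and mu = 8 give E_8.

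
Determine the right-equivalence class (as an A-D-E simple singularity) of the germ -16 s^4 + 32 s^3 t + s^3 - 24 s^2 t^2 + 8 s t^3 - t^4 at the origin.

E_{6}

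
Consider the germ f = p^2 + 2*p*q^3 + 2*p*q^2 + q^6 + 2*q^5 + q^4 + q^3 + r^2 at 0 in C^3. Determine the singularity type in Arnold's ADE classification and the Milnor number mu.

Type A_{2}, Milnor number mu = 2.

The Hessian of f at 0 is [[2, 0, 0], [0, 0, 0], [0, 0, 2]] with rank 2, so corank 1. A Groebner basis of the Jacobian ideal J(f) in C{p,q,r} is {q^2, p, r}; counting standard monomials gives mu = 2. Corank 1: A-series; mu = 2 gives A_2.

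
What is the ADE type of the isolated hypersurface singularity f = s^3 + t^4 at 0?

The Hessian of f at 0 is [[0, 0], [0, 0]] with rank 0, so corank 2. A Groebner basis of the Jacobian ideal J(f) in C{s,t} is {t^3, s^2}; counting standard monomials gives mu = 6. Corank 2; j^3 = s^3 is a perfect cube, so E-series; the 4-jet and mu = 6 give E_6.

E_{6}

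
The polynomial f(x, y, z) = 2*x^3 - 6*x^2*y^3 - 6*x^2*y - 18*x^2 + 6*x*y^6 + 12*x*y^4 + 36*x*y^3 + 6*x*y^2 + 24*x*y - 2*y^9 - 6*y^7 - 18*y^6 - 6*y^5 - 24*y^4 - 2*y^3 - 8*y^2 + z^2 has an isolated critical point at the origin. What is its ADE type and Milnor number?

The Hessian of f at 0 is [[-36, 24, 0], [24, -16, 0], [0, 0, 2]] with rank 2, so corank 1. A Groebner basis of the Jacobian ideal J(f) in C{x,y,z} is {y^2, x - 2*y/3, z}; counting standard monomials gives mu = 2. Corank 1: A-series; mu = 2 gives A_2.

Type A_{2}, Milnor number mu = 2.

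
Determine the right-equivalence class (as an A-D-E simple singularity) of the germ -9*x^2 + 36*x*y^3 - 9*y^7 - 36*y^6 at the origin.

A_6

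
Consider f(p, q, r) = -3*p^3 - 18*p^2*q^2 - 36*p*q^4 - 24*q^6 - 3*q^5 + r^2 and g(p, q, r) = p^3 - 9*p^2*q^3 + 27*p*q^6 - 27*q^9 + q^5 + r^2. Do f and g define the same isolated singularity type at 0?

Yes.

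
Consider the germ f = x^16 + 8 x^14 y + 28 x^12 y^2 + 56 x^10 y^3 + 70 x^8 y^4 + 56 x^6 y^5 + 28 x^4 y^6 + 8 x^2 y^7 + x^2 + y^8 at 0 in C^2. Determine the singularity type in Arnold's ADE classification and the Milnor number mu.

Type A_7, Milnor number mu = 7.

The Hessian of f at 0 is [[2, 0], [0, 0]] with rank 1, so corank 1. A Groebner basis of the Jacobian ideal J(f) in C{x,y} is {y^7, x}; counting standard monomials gives mu = 7. Corank 1: A-series; mu = 7 gives A_7.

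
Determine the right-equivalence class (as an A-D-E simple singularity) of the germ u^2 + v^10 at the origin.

A_9

The Hessian of f at 0 has rank 1. Corank 1: A-series; mu = 9 gives A_9.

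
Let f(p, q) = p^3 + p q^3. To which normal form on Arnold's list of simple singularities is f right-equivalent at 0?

E_{7}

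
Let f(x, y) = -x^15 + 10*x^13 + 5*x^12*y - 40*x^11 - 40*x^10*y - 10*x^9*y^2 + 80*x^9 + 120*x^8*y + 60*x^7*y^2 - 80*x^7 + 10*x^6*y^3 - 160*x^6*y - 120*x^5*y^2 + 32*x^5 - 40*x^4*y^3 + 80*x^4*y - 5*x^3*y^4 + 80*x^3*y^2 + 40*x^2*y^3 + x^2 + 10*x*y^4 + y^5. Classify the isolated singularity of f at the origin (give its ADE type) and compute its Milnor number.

Type A_4, Milnor number mu = 4.

The Hessian of f at 0 has rank 1. Corank 1: A-series; mu = 4 gives A_4.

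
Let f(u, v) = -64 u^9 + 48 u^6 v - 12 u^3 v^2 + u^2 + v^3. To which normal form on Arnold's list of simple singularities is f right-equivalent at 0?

A_{2}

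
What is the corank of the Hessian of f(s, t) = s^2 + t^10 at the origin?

1

The Hessian at 0 is [[2, 0], [0, 0]] of rank 1; hence corank 1.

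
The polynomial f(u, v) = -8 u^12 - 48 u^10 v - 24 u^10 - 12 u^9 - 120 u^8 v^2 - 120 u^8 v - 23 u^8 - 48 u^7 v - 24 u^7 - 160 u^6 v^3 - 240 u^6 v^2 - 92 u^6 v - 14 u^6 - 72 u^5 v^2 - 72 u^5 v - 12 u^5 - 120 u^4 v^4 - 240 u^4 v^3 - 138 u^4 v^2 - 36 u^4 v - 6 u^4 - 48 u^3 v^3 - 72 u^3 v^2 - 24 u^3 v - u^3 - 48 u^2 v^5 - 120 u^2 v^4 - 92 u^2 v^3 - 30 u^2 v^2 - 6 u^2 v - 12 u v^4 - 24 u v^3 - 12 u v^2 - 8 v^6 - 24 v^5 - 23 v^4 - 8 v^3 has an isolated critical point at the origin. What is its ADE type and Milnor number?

The Hessian of f at 0 is [[0, 0], [0, 0]] with rank 0, so corank 2. A Groebner basis of the Jacobian ideal J(f) in C{u,v} is {u^3 + 3*u^2/5 + 12*u*v/5 + 12*v^2/5, u^2*v - u^2/5 - 4*u*v/5 - 4*v^2/5, u^2/20 + u*v^2 + u*v/5 + v^2/5, v^3}; counting standard monomials gives mu = 6. Corank 2; j^3 = -(u + 2*v)^3 is a perfect cube, so E-series; the 4-jet and mu = 6 give E_6.

Type E6, Milnor number mu = 6.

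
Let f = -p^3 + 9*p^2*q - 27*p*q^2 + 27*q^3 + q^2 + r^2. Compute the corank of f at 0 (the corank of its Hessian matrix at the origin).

Hessian at 0 has rank 2.

1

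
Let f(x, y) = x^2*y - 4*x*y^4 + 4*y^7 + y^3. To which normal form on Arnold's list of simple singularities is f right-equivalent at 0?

D_4

The Hessian of f at 0 has rank 0. Corank 2; j^3 = y*(x^2 + y^2) splits into three distinct lines over C (the quadratic factor has nonzero discriminant), so D_4.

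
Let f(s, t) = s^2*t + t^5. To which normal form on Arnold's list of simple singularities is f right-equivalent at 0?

D6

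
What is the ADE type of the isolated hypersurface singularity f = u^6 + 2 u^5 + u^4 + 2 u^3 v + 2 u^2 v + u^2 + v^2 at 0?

The Hessian of f at 0 has rank 2. Corank 0: nondegenerate Morse point, so A_1.

A1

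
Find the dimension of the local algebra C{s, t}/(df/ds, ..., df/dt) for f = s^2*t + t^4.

5

The Hessian of f at 0 has rank 0. Corank 2; j^3 = s^2*t has shape L^2 M (L != M), so D-series; mu = 5 gives D_5.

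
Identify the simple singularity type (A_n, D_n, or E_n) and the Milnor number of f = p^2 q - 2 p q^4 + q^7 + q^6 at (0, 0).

Type D_{7}, Milnor number mu = 7.

The Hessian of f at 0 has rank 0. Corank 2; j^3 = p^2*q has shape L^2 M (L != M), so D-series; mu = 7 gives D_7.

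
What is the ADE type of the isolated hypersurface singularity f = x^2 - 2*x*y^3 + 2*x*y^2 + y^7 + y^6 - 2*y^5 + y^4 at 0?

A_{6}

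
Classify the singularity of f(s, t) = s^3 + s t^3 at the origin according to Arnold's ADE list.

The Hessian of f at 0 has rank 0. Corank 2; j^3 = s^3 is a perfect cube, so E-series; the 4-jet and mu = 7 give E_7.

E7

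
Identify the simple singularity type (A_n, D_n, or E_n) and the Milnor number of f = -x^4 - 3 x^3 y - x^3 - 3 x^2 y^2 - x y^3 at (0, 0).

The Hessian of f at 0 is [[0, 0], [0, 0]] with rank 0, so corank 2. A Groebner basis of the Jacobian ideal J(f) in C{x,y} is {3*x^2 + y^4 + y^3, x^3, x^2*y - x^2 - y^3/3, 2*x^2 + x*y^2 + 2*y^3/3}; counting standard monomials gives mu = 7. Corank 2; j^3 = -x^3 is a perfect cube, so E-series; the 4-jet and mu = 7 give E_7.

Type E_{7}, Milnor number mu = 7.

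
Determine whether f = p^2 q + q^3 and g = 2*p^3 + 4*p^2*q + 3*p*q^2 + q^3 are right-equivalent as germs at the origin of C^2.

Yes.

The Hessian of f at 0 has rank 0. Corank 2; j^3 = q*(p^2 + q^2) splits into three distinct lines over C (the quadratic factor has nonzero discriminant), so D_4. The Hessian of g at 0 has rank 0. Corank 2; j^3 = (p + q)*(2*p^2 + 2*p*q + q^2) splits into three distinct lines over C (the quadratic factor has nonzero discriminant), so D_4. Both have type D_4, hence right-equivalent.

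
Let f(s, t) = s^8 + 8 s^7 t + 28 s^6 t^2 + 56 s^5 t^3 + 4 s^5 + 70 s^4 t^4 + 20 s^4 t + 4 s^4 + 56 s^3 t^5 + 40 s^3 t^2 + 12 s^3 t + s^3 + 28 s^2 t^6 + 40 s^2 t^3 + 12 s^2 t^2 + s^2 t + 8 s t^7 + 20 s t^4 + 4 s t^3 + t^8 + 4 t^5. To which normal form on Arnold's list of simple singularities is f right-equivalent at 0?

D_9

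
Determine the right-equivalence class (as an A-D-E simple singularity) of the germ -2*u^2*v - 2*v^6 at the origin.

The Hessian of f at 0 has rank 0. Corank 2; j^3 = -2*u^2*v has shape L^2 M (L != M), so D-series; mu = 7 gives D_7.

D7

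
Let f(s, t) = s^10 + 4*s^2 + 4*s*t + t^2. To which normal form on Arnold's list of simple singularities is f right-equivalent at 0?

The Hessian of f at 0 is [[8, 4], [4, 2]] with rank 1, so corank 1. A Groebner basis of the Jacobian ideal J(f) in C{s,t} is {t^9, s + t/2}; counting standard monomials gives mu = 9. Corank 1: A-series; mu = 9 gives A_9.

A9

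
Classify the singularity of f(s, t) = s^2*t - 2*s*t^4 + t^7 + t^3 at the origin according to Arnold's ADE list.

D4

The Hessian of f at 0 is [[0, 0], [0, 0]] with rank 0, so corank 2. A Groebner basis of the Jacobian ideal J(f) in C{s,t} is {t^3, s^2 + 3*t^2, s*t}; counting standard monomials gives mu = 4. Corank 2; j^3 = t*(s^2 + t^2) splits into three distinct lines over C (the quadratic factor has nonzero discriminant), so D_4.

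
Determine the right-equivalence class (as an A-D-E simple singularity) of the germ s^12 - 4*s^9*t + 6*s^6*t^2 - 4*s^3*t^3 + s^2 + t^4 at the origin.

The Hessian of f at 0 has rank 1. Corank 1: A-series; mu = 3 gives A_3.

A3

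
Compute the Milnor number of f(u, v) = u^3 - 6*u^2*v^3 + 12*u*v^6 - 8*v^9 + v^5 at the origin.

8

The Hessian of f at 0 has rank 0. Corank 2; j^3 = u^3 is a perfect cube, so E-series; the 5-jet and mu = 8 give E_8.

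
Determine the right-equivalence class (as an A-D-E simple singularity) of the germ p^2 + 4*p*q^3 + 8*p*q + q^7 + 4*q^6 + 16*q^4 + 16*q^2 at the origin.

A6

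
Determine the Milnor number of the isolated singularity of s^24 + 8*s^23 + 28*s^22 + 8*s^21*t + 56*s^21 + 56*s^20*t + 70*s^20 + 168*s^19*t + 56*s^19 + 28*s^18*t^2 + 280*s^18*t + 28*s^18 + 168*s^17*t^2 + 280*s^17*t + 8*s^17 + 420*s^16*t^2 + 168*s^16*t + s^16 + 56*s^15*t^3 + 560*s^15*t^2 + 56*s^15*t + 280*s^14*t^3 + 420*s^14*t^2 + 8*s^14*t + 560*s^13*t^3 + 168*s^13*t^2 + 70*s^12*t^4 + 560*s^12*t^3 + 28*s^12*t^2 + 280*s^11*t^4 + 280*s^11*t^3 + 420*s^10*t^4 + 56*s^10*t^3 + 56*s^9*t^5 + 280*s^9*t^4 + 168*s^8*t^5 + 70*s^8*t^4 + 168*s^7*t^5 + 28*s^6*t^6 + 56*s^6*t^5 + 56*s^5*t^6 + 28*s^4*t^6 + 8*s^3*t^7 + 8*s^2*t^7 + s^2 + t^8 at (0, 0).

7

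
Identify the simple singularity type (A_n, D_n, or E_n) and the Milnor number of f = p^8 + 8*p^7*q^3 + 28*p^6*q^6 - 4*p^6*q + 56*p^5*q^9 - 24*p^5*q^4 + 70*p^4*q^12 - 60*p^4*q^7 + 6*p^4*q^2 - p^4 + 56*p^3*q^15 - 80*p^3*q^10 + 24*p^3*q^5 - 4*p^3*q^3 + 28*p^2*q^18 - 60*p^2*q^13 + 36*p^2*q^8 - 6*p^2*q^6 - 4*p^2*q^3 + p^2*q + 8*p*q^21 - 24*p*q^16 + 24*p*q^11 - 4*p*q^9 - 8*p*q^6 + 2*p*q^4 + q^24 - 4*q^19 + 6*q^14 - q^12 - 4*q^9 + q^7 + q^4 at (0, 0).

Type D_{5}, Milnor number mu = 5.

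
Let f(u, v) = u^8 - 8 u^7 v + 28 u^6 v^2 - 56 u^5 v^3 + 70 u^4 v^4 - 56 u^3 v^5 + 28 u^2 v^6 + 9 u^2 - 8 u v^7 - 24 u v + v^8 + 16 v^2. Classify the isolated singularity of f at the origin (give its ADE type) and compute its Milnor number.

The Hessian of f at 0 is [[18, -24], [-24, 32]] with rank 1, so corank 1. A Groebner basis of the Jacobian ideal J(f) in C{u,v} is {v^7, u - 4*v/3}; counting standard monomials gives mu = 7. Corank 1: A-series; mu = 7 gives A_7.

Type A_{7}, Milnor number mu = 7.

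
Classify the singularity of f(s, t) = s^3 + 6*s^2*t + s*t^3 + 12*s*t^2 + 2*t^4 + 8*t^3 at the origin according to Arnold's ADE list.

E7

The Hessian of f at 0 has rank 0. Corank 2; j^3 = (s + 2*t)^3 is a perfect cube, so E-series; the 4-jet and mu = 7 give E_7.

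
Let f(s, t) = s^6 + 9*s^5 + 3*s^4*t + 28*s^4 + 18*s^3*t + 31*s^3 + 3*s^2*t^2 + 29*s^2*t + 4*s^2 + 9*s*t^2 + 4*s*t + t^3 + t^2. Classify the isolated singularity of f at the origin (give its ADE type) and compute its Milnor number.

The Hessian of f at 0 has rank 1. Corank 1: A-series; mu = 2 gives A_2.

Type A2, Milnor number mu = 2.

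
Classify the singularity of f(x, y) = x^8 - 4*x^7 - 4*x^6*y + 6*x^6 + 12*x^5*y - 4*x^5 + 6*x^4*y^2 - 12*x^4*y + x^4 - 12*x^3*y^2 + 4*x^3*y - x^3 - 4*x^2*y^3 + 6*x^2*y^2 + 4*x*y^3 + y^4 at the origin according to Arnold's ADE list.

E6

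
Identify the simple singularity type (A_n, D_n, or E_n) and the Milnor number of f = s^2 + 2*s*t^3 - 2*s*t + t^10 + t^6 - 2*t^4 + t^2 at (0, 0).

The Hessian of f at 0 has rank 1. Corank 1: A-series; mu = 9 gives A_9.

Type A_9, Milnor number mu = 9.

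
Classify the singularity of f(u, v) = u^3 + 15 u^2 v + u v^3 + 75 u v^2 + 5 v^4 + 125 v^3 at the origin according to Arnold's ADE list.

E7

The Hessian of f at 0 is [[0, 0], [0, 0]] with rank 0, so corank 2. A Groebner basis of the Jacobian ideal J(f) in C{u,v} is {u^3 + 15*u^2*v + 750*u^2 + 7500*u*v + 18750*v^2, -15*u^2 + u*v^2 - 150*u*v - 375*v^2, 3*u^2 + 30*u*v + v^3 + 75*v^2}; counting standard monomials gives mu = 7. Corank 2; j^3 = (u + 5*v)^3 is a perfect cube, so E-series; the 4-jet and mu = 7 give E_7.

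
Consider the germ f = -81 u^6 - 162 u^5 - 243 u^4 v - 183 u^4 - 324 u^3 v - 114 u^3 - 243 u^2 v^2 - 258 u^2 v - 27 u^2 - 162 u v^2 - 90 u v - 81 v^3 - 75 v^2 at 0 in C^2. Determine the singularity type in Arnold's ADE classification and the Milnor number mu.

The Hessian of f at 0 is [[-54, -90], [-90, -150]] with rank 1, so corank 1. A Groebner basis of the Jacobian ideal J(f) in C{u,v} is {v^2, u + 5*v/3}; counting standard monomials gives mu = 2. Corank 1: A-series; mu = 2 gives A_2.

Type A_{2}, Milnor number mu = 2.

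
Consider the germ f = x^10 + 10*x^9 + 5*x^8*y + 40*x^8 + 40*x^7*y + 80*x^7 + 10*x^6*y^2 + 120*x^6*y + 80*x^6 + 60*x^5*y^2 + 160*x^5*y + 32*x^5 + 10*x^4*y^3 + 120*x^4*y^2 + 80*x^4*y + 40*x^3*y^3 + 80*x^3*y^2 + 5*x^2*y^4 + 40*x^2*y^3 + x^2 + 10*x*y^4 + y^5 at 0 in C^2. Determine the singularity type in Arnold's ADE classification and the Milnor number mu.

The Hessian of f at 0 is [[2, 0], [0, 0]] with rank 1, so corank 1. A Groebner basis of the Jacobian ideal J(f) in C{x,y} is {y^4, x}; counting standard monomials gives mu = 4. Corank 1: A-series; mu = 4 gives A_4.

Type A_4, Milnor number mu = 4.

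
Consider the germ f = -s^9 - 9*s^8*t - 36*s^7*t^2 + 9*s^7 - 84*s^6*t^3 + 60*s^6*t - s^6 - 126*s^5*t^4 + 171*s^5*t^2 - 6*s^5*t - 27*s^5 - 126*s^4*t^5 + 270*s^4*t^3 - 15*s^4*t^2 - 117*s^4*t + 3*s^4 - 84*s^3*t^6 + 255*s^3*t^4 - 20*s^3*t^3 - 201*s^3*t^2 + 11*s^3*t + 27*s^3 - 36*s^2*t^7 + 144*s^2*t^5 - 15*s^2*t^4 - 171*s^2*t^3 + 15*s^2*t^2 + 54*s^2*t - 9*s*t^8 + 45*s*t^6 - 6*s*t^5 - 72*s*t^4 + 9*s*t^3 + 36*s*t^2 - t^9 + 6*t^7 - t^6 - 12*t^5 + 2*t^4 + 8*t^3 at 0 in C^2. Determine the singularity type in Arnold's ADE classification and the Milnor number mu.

Type E_7, Milnor number mu = 7.

The Hessian of f at 0 has rank 0. Corank 2; j^3 = (3*s + 2*t)^3 is a perfect cube, so E-series; the 4-jet and mu = 7 give E_7.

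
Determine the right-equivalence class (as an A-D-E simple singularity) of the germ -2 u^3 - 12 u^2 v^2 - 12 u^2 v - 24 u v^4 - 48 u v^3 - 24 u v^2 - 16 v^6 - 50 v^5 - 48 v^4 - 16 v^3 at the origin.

The Hessian of f at 0 is [[0, 0], [0, 0]] with rank 0, so corank 2. A Groebner basis of the Jacobian ideal J(f) in C{u,v} is {v^4, u^3 + 6*u^2*v - 3*u^2 - 12*u*v - 16*v^3 - 12*v^2, u^2/4 + u*v^2 + u*v + 2*v^3 + v^2}; counting standard monomials gives mu = 8. Corank 2; j^3 = -2*(u + 2*v)^3 is a perfect cube, so E-series; the 5-jet and mu = 8 give E_8.

E_8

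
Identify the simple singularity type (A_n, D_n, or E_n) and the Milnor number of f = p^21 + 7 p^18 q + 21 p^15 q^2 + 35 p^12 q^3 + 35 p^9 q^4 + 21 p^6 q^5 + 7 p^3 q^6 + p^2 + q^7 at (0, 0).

Type A6, Milnor number mu = 6.

The Hessian of f at 0 is [[2, 0], [0, 0]] with rank 1, so corank 1. A Groebner basis of the Jacobian ideal J(f) in C{p,q} is {q^6, p}; counting standard monomials gives mu = 6. Corank 1: A-series; mu = 6 gives A_6.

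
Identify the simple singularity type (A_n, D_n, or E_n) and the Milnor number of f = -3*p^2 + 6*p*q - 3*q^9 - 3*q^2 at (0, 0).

Type A_8, Milnor number mu = 8.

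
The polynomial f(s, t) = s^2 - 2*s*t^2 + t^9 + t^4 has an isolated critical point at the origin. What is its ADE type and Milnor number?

Type A8, Milnor number mu = 8.

The Hessian of f at 0 has rank 1. Corank 1: A-series; mu = 8 gives A_8.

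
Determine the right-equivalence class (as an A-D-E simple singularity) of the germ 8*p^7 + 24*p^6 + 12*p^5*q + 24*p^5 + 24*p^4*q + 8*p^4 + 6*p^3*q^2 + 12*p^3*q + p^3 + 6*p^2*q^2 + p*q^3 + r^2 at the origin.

The Hessian of f at 0 has rank 1. Corank 2; j^3 = p^3 is a perfect cube, so E-series; the 4-jet and mu = 7 give E_7.

E7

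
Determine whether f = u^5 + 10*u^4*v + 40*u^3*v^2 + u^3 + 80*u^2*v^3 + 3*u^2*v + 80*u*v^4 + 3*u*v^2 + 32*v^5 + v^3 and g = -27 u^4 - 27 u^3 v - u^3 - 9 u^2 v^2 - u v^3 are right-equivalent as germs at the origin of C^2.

The Hessian of f at 0 has rank 0. Corank 2; j^3 = (u + v)^3 is a perfect cube, so E-series; the 5-jet and mu = 8 give E_8. The Hessian of g at 0 has rank 0. Corank 2; j^3 = -u^3 is a perfect cube, so E-series; the 4-jet and mu = 7 give E_7. f is E_8 but g is E_7, hence not right-equivalent.

No.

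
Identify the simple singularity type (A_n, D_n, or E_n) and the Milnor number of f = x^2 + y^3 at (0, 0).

Type A_{2}, Milnor number mu = 2.

The Hessian of f at 0 is [[2, 0], [0, 0]] with rank 1, so corank 1. A Groebner basis of the Jacobian ideal J(f) in C{x,y} is {y^2, x}; counting standard monomials gives mu = 2. Corank 1: A-series; mu = 2 gives A_2.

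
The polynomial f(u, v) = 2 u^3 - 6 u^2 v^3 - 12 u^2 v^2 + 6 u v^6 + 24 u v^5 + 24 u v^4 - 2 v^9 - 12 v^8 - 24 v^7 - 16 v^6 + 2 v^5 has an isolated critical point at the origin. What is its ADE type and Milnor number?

Type E_8, Milnor number mu = 8.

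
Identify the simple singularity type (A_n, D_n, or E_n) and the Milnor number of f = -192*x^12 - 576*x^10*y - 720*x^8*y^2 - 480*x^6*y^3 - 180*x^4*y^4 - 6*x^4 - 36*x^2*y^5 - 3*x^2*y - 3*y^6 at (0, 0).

Type D_7, Milnor number mu = 7.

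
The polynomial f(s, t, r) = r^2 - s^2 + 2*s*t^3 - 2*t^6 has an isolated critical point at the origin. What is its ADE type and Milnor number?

The Hessian of f at 0 has rank 2. Corank 1: A-series; mu = 5 gives A_5.

Type A5, Milnor number mu = 5.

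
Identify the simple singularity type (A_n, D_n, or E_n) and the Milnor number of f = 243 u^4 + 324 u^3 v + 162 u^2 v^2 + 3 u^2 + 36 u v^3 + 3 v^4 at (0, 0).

The Hessian of f at 0 has rank 1. Corank 1: A-series; mu = 3 gives A_3.

Type A_{3}, Milnor number mu = 3.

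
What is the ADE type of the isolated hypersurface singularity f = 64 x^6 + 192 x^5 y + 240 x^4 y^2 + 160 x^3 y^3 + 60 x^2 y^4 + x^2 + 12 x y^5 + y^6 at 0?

A5

The Hessian of f at 0 is [[2, 0], [0, 0]] with rank 1, so corank 1. A Groebner basis of the Jacobian ideal J(f) in C{x,y} is {y^5, x}; counting standard monomials gives mu = 5. Corank 1: A-series; mu = 5 gives A_5.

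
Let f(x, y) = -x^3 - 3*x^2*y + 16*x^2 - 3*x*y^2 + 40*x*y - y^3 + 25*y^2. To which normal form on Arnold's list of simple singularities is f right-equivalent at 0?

The Hessian of f at 0 is [[32, 40], [40, 50]] with rank 1, so corank 1. A Groebner basis of the Jacobian ideal J(f) in C{x,y} is {y^2, x + 5*y/4}; counting standard monomials gives mu = 2. Corank 1: A-series; mu = 2 gives A_2.

A_{2}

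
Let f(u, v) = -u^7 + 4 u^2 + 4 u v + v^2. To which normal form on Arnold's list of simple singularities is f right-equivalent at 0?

A_{6}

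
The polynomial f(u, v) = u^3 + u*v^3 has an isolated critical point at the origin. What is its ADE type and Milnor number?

Type E_{7}, Milnor number mu = 7.

The Hessian of f at 0 has rank 0. Corank 2; j^3 = u^3 is a perfect cube, so E-series; the 4-jet and mu = 7 give E_7.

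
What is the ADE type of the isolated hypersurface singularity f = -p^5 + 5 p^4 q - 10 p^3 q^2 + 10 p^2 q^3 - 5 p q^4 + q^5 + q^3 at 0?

E8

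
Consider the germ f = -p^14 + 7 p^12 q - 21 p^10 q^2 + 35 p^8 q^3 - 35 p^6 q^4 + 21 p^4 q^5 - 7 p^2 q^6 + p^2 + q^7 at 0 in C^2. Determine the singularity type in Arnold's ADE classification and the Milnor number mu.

Type A_6, Milnor number mu = 6.

The Hessian of f at 0 has rank 1. Corank 1: A-series; mu = 6 gives A_6.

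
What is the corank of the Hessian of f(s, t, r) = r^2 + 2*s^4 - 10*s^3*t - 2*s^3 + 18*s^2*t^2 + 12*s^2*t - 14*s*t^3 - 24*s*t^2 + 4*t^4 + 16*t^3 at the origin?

Hessian at 0 has rank 1.

2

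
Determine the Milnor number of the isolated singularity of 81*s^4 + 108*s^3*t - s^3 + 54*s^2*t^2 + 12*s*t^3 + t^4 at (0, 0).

6

The Hessian of f at 0 has rank 0. Corank 2; j^3 = -s^3 is a perfect cube, so E-series; the 4-jet and mu = 6 give E_6.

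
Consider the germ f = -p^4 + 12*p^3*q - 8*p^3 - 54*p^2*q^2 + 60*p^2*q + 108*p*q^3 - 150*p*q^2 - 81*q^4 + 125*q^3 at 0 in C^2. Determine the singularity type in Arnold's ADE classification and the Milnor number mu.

Type E_{6}, Milnor number mu = 6.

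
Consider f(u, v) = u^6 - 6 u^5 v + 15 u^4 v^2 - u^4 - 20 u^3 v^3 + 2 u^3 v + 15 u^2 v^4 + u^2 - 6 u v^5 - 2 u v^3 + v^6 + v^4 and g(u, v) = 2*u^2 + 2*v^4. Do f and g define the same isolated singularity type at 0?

The Hessian of f at 0 has rank 1. Corank 1: A-series; mu = 3 gives A_3. The Hessian of g at 0 has rank 1. Corank 1: A-series; mu = 3 gives A_3. Both have type A_3, hence right-equivalent.

Yes.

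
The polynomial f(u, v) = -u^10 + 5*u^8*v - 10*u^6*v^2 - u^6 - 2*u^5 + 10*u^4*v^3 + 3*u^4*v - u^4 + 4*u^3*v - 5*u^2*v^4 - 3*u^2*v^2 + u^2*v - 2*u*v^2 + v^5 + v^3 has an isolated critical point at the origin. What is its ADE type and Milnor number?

Type D_{6}, Milnor number mu = 6.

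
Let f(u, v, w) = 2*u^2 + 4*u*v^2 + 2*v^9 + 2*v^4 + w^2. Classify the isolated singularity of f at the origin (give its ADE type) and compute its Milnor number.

The Hessian of f at 0 has rank 2. Corank 1: A-series; mu = 8 gives A_8.

Type A_8, Milnor number mu = 8.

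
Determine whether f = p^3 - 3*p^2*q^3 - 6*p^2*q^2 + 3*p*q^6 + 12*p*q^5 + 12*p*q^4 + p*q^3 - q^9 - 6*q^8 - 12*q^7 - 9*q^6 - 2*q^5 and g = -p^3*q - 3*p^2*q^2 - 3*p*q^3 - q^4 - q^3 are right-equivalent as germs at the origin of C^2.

Yes.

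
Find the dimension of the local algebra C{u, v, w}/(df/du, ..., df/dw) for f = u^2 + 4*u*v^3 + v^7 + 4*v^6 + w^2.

The Hessian of f at 0 is [[2, 0, 0], [0, 0, 0], [0, 0, 2]] with rank 2, so corank 1. A Groebner basis of the Jacobian ideal J(f) in C{u,v,w} is {u/2 + v^3, u^2, w}; counting standard monomials gives mu = 6. Corank 1: A-series; mu = 6 gives A_6.

6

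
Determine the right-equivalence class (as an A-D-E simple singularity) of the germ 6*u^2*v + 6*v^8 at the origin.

The Hessian of f at 0 has rank 0. Corank 2; j^3 = 6*u^2*v has shape L^2 M (L != M), so D-series; mu = 9 gives D_9.

D_{9}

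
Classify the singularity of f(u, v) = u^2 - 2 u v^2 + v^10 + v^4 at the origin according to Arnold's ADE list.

A9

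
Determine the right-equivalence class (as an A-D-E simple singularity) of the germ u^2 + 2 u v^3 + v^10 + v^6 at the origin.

The Hessian of f at 0 has rank 1. Corank 1: A-series; mu = 9 gives A_9.

A_9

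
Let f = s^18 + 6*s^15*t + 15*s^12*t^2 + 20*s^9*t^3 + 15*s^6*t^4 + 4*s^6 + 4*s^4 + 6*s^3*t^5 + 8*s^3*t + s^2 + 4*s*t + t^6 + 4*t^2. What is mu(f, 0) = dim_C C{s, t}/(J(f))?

The Hessian of f at 0 is [[2, 4], [4, 8]] with rank 1, so corank 1. A Groebner basis of the Jacobian ideal J(f) in C{s,t} is {s*t^2 + s/8 + t/4, -s/16 + t^3 - t/8, s^2 + 4*s*t + 4*t^2}; counting standard monomials gives mu = 5. Corank 1: A-series; mu = 5 gives A_5.

5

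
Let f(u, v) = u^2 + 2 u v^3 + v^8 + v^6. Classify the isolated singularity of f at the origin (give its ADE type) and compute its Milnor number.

The Hessian of f at 0 is [[2, 0], [0, 0]] with rank 1, so corank 1. A Groebner basis of the Jacobian ideal J(f) in C{u,v} is {u^3, u^2*v, u + v^3}; counting standard monomials gives mu = 7. Corank 1: A-series; mu = 7 gives A_7.

Type A_7, Milnor number mu = 7.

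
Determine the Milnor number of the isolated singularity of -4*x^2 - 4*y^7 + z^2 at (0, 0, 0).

6

The Hessian of f at 0 is [[-8, 0, 0], [0, 0, 0], [0, 0, 2]] with rank 2, so corank 1. A Groebner basis of the Jacobian ideal J(f) in C{x,y,z} is {y^6, x, z}; counting standard monomials gives mu = 6. Corank 1: A-series; mu = 6 gives A_6.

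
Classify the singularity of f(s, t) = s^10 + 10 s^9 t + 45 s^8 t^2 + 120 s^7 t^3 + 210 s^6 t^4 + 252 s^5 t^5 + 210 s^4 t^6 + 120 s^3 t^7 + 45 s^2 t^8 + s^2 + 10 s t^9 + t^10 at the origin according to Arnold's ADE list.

A9

The Hessian of f at 0 has rank 1. Corank 1: A-series; mu = 9 gives A_9.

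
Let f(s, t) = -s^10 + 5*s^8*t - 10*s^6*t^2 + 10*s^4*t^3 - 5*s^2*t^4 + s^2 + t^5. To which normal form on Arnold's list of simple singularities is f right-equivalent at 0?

The Hessian of f at 0 is [[2, 0], [0, 0]] with rank 1, so corank 1. A Groebner basis of the Jacobian ideal J(f) in C{s,t} is {t^4, s}; counting standard monomials gives mu = 4. Corank 1: A-series; mu = 4 gives A_4.

A_4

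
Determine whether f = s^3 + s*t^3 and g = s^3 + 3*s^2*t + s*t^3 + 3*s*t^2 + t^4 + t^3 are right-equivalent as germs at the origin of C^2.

Yes.

The Hessian of f at 0 has rank 0. Corank 2; j^3 = s^3 is a perfect cube, so E-series; the 4-jet and mu = 7 give E_7. The Hessian of g at 0 has rank 0. Corank 2; j^3 = (s + t)^3 is a perfect cube, so E-series; the 4-jet and mu = 7 give E_7. Both have type E_7, hence right-equivalent.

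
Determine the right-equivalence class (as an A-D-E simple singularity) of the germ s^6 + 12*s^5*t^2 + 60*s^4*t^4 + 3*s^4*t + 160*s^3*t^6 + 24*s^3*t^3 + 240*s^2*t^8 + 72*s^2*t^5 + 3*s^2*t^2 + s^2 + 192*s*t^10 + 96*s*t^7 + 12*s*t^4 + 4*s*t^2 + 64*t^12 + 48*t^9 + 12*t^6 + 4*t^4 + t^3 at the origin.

The Hessian of f at 0 has rank 1. Corank 1: A-series; mu = 2 gives A_2.

A_2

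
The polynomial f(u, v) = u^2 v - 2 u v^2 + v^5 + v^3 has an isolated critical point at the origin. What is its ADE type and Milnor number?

Type D_{6}, Milnor number mu = 6.

The Hessian of f at 0 has rank 0. Corank 2; j^3 = v*(u - v)^2 has shape L^2 M (L != M), so D-series; mu = 6 gives D_6.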